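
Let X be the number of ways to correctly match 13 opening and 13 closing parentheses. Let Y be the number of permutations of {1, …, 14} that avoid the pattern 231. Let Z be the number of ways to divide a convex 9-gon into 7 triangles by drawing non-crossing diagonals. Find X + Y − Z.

A balanced arrangement of 13 bracket pairs is a Dyck word of semilength 13, so the count is C_13. So X = C_13 = 742900.
For any fixed pattern of length 3, the pattern-avoiding permutations of [14] number C_14. So Y = C_14 = 2674440.
Triangulations of a convex m-gon are counted by C_{m−2}; with m = 9 this is C_7. So Z = C_7 = 429.
X + Y − Z = 742900 + 2674440 − 429 = 3416911.

3416911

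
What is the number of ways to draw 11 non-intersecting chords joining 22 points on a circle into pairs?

Non-crossing perfect matchings of 2n points on a circle are counted by C_n; with 22 points, n = 11.
C_11 = 58786.

58786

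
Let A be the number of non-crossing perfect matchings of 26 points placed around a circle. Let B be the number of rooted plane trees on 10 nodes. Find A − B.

738038

Pairing 26 circle points by 13 non-crossing chords gives C_13 matchings. So A = C_13 = 742900.
A rooted plane tree on 10 nodes has 9 edges, and such trees are counted by C_9. So B = C_9 = 4862.
A − B = 742900 − 4862 = 738038.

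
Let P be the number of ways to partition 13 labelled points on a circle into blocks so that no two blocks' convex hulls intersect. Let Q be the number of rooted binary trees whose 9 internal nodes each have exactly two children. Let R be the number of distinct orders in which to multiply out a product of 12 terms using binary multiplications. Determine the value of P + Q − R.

Non-crossing partitions of an n-element set are counted by C_n; here n = 13. So P = C_13 = 742900.
Full binary trees with n internal nodes are counted by C_n; here n = 9. So Q = C_9 = 4862.
Parenthesizations of m factors correspond to full binary trees with m leaves, counted by C_{m−1}; m = 12 gives C_11. So R = C_11 = 58786.
P + Q − R = 742900 + 4862 − 58786 = 688976.

688976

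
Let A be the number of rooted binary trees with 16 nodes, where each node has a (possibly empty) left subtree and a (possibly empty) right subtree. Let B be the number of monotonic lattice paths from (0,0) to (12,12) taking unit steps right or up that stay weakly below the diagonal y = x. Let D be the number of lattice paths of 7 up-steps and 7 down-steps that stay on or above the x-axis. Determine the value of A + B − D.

Rooted binary trees with 16 nodes (each child slot possibly empty) number C_16. So A = C_16 = 35357670.
Monotone paths in an n×n grid that stay weakly below the diagonal are counted by C_n; here n = 12. So B = C_12 = 208012.
Paths of 7 up- and 7 down-steps that never dip below the axis are Dyck paths; their count is C_7. So D = C_7 = 429.
A + B − D = 35357670 + 208012 − 429 = 35565253.

35565253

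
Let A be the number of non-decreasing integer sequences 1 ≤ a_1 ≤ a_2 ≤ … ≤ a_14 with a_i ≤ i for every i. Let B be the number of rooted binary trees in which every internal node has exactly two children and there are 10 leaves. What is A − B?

Such sub-staircase sequences of length n are counted by C_n; here n = 14. So A = C_14 = 2674440.
A full binary tree with L leaves has L−1 internal nodes and is counted by C_{L−1}; L = 10 gives C_9. So B = C_9 = 4862.
A − B = 2674440 − 4862 = 2669578.

2669578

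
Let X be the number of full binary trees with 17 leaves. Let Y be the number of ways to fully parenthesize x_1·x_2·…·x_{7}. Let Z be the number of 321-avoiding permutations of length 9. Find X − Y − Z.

Full binary trees with 17 leaves have 17−1 = 16 internal nodes, so there are C_16 of them. So X = C_16 = 35357670.
Bracketing 7 factors into binary products is counted by C_{7−1} = C_6. So Y = C_6 = 132.
Permutations of [n] avoiding any single length-3 pattern are counted by C_n; here n = 9. So Z = C_9 = 4862.
X − Y − Z = 35357670 − 132 − 4862 = 35352676.

35352676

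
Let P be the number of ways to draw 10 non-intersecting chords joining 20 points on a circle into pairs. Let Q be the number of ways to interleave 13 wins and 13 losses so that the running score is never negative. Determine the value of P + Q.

Non-crossing perfect matchings of 2n points on a circle are counted by C_n; with 20 points, n = 10. So P = C_10 = 16796.
Reading a vote for the leader as '(' and for the other as ')' turns such a sequence into a balanced string of 13 pairs, so the count is C_13. So Q = C_13 = 742900.
P + Q = 16796 + 742900 = 759696.

759696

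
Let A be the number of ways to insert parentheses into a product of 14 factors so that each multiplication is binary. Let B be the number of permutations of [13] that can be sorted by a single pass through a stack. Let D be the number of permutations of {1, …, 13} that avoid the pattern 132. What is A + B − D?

742900

Ways to associate a product of 14 factors correspond to binary trees on 14 leaves, so the count is C_13. So A = C_13 = 742900.
Stack-sortable permutations are exactly the 231-avoiding ones, counted by C_n; here n = 13. So B = C_13 = 742900.
Permutations of [n] avoiding any single length-3 pattern are counted by C_n; here n = 13. So D = C_13 = 742900.
A + B − D = 742900 + 742900 − 742900 = 742900.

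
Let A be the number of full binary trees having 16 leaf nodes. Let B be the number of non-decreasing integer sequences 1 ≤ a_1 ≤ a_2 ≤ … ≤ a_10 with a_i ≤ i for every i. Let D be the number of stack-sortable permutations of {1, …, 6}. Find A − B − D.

Full binary trees with 16 leaves have 16−1 = 15 internal nodes, so there are C_15 of them. So A = C_15 = 9694845.
Weakly increasing sequences with a_i ≤ i biject with Dyck paths of semilength 10, so there are C_10. So B = C_10 = 16796.
By Knuth's characterisation, the stack-sortable permutations of length 6 are the 231-avoiders, numbering C_6. So D = C_6 = 132.
A − B − D = 9694845 − 16796 − 132 = 9677917.

9677917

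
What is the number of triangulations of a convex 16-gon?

2674440

Triangulations of a convex m-gon are counted by C_{m−2}; with m = 16 this is C_14.
C_14 = C(28,14)/15 = 40116600/15 = 2674440.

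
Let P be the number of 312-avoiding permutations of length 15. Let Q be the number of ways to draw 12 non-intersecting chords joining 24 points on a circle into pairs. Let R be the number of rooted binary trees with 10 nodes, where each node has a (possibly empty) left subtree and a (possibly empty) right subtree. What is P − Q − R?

9470037

For any fixed pattern of length 3, the pattern-avoiding permutations of [15] number C_15. So P = C_15 = 9694845.
Non-crossing perfect matchings of 2n points on a circle are counted by C_n; with 24 points, n = 12. So Q = C_12 = 208012.
Rooted binary trees with 10 nodes (each child slot possibly empty) number C_10. So R = C_10 = 16796.
P − Q − R = 9694845 − 208012 − 16796 = 9470037.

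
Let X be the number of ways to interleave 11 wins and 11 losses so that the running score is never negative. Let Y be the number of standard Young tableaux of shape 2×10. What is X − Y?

41990

Reading a vote for the leader as '(' and for the other as ')' turns such a sequence into a balanced string of 11 pairs, so the count is C_11. So X = C_11 = 58786.
By the hook-length formula (or a Dyck-path bijection), SYT of shape 2×10 number C_10. So Y = C_10 = 16796.
X − Y = 58786 − 16796 = 41990.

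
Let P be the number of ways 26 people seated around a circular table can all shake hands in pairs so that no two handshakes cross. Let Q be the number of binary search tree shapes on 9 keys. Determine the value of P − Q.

Non-crossing handshake pairings of 2n people are counted by C_n; 26 people gives n = 13. So P = C_13 = 742900.
Rooted binary trees with 9 nodes (each child slot possibly empty) number C_9. So Q = C_9 = 4862.
P − Q = 742900 − 4862 = 738038.

738038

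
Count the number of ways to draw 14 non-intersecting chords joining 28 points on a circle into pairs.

2674440

Non-crossing perfect matchings of 2n points on a circle are counted by C_n; with 28 points, n = 14.
C_14 = C(28,14)/15 = 40116600/15 = 2674440.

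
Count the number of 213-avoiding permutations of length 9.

4862

Permutations of [n] avoiding any single length-3 pattern are counted by C_n; here n = 9.
C_9 = C_8 · 2(2·8+1)/(8+2) = 1430 · 34/10 = 4862.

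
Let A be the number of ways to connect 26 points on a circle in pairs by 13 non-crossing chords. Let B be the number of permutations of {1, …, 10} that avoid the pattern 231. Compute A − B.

726104

Non-crossing perfect matchings of 2n points on a circle are counted by C_n; with 26 points, n = 13. So A = C_13 = 742900.
For any fixed pattern of length 3, the pattern-avoiding permutations of [10] number C_10. So B = C_10 = 16796.
A − B = 742900 − 16796 = 726104.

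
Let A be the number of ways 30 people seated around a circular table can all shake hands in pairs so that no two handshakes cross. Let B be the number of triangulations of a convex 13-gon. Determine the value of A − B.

With 30 = 2·15 people, non-crossing handshake pairings are non-crossing perfect matchings on a circle, counted by C_15. So A = C_15 = 9694845.
The number of triangulations of a 13-gon is the Catalan number C_11 (index = sides − 2). So B = C_11 = 58786.
A − B = 9694845 − 58786 = 9636059.

9636059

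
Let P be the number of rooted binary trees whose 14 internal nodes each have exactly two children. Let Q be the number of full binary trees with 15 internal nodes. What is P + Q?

The number of full binary trees on 14 internal nodes is the Catalan number C_14. So P = C_14 = 2674440.
Full binary trees with n internal nodes are counted by C_n; here n = 15. So Q = C_15 = 9694845.
P + Q = 2674440 + 9694845 = 12369285.

12369285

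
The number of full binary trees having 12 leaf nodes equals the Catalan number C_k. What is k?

11

A full binary tree with L leaves has L−1 internal nodes and is counted by C_{L−1}; L = 12 gives C_11.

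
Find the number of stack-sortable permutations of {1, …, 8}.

By Knuth's characterisation, the stack-sortable permutations of length 8 are the 231-avoiders, numbering C_8.
C_8 = C(16,8)/9 = 12870/9 = 1430.

1430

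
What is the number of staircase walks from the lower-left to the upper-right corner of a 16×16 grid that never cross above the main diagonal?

Sub-diagonal monotone paths from (0,0) to (16,16) biject with Dyck paths of semilength 16, giving C_16.
C_16 = C_15 · 2(2·15+1)/(15+2) = 9694845 · 62/17 = 35357670.

35357670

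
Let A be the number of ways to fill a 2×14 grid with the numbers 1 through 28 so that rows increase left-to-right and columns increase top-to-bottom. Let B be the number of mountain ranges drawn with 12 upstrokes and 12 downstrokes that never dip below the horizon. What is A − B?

Standard Young tableaux of shape 2×n are counted by C_n; here n = 14. So A = C_14 = 2674440.
Dyck paths of semilength n (length 2n) are counted by C_n; here n = 12. So B = C_12 = 208012.
A − B = 2674440 − 208012 = 2466428.

2466428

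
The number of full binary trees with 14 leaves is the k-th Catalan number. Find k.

13

Full binary trees with 14 leaves have 14−1 = 13 internal nodes, so there are C_13 of them.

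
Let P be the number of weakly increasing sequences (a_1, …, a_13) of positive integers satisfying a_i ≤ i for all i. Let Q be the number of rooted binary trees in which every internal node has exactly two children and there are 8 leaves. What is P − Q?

742471

Weakly increasing sequences with a_i ≤ i biject with Dyck paths of semilength 13, so there are C_13. So P = C_13 = 742900.
A full binary tree with L leaves has L−1 internal nodes and is counted by C_{L−1}; L = 8 gives C_7. So Q = C_7 = 429.
P − Q = 742900 − 429 = 742471.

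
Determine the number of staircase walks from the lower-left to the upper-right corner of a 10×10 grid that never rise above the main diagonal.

16796

Monotone paths in an n×n grid that stay weakly below the diagonal are counted by C_n; here n = 10.
C_10 = C_9 · 2(2·9+1)/(9+2) = 4862 · 38/11 = 16796.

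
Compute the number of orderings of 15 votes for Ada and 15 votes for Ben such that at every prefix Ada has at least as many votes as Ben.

Ballot sequences with n votes each where one side never trails are Dyck words, counted by C_n; here n = 15.
C_15 = 9694845.

9694845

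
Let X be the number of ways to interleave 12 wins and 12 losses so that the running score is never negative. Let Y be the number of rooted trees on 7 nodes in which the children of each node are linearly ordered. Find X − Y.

Reading a vote for the leader as '(' and for the other as ')' turns such a sequence into a balanced string of 12 pairs, so the count is C_12. So X = C_12 = 208012.
A rooted plane tree on 7 nodes has 6 edges, and such trees are counted by C_6. So Y = C_6 = 132.
X − Y = 208012 − 132 = 207880.

207880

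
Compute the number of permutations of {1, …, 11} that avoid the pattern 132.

For any fixed pattern of length 3, the pattern-avoiding permutations of [11] number C_11.
C_11 = 58786.

58786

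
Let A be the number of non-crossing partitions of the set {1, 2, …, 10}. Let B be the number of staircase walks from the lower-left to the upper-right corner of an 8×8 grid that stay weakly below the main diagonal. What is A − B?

Non-crossing partitions of an n-element set are counted by C_n; here n = 10. So A = C_10 = 16796.
Sub-diagonal monotone paths from (0,0) to (8,8) biject with Dyck paths of semilength 8, giving C_8. So B = C_8 = 1430.
A − B = 16796 − 1430 = 15366.

15366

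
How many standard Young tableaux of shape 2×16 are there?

35357670

Standard Young tableaux of shape 2×n are counted by C_n; here n = 16.
C_16 = C(32,16)/17 = 601080390/17 = 35357670.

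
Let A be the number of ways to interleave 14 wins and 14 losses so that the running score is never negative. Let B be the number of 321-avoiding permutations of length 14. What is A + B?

5348880

Ballot sequences with n votes each where one side never trails are Dyck words, counted by C_n; here n = 14. So A = C_14 = 2674440.
For any fixed pattern of length 3, the pattern-avoiding permutations of [14] number C_14. So B = C_14 = 2674440.
A + B = 2674440 + 2674440 = 5348880.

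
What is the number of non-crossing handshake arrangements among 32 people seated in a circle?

35357670

With 32 = 2·16 people, non-crossing handshake pairings are non-crossing perfect matchings on a circle, counted by C_16.
C_16 = C(32,16)/17 = 601080390/17 = 35357670.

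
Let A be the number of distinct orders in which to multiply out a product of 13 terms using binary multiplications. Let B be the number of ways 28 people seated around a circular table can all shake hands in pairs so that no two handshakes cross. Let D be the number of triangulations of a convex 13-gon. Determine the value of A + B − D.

2823666

Bracketing 13 factors into binary products is counted by C_{13−1} = C_12. So A = C_12 = 208012.
Non-crossing handshake pairings of 2n people are counted by C_n; 28 people gives n = 14. So B = C_14 = 2674440.
The number of triangulations of a 13-gon is the Catalan number C_11 (index = sides − 2). So D = C_11 = 58786.
A + B − D = 208012 + 2674440 − 58786 = 2823666.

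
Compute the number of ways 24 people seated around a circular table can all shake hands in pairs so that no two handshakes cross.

208012

Non-crossing handshake pairings of 2n people are counted by C_n; 24 people gives n = 12.
C_12 = C(24,12)/13 = 2704156/13 = 208012.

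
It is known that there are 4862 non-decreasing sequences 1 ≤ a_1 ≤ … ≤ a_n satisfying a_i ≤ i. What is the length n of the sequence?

Such sub-staircase sequences of length n are counted by C_n. Since C_9 = 4862, the index is 9.

9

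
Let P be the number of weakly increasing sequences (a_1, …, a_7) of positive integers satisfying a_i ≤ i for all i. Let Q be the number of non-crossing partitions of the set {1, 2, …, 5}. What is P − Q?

Such sub-staircase sequences of length n are counted by C_n; here n = 7. So P = C_7 = 429.
The non-crossing partitions of [5] form a lattice of size C_5. So Q = C_5 = 42.
P − Q = 429 − 42 = 387.

387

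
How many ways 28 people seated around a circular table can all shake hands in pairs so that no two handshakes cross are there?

With 28 = 2·14 people, non-crossing handshake pairings are non-crossing perfect matchings on a circle, counted by C_14.
C_14 = C_13 · 2(2·13+1)/(13+2) = 742900 · 54/15 = 2674440.

2674440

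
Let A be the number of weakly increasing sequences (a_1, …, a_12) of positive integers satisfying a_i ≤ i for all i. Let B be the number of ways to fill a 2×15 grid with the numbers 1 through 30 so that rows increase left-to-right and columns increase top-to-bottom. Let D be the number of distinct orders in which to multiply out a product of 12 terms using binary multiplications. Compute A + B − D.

9844071

Weakly increasing sequences with a_i ≤ i biject with Dyck paths of semilength 12, so there are C_12. So A = C_12 = 208012.
By the hook-length formula (or a Dyck-path bijection), SYT of shape 2×15 number C_15. So B = C_15 = 9694845.
Bracketing 12 factors into binary products is counted by C_{12−1} = C_11. So D = C_11 = 58786.
A + B − D = 208012 + 9694845 − 58786 = 9844071.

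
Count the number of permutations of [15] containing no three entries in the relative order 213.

For any fixed pattern of length 3, the pattern-avoiding permutations of [15] number C_15.
C_15 = 9694845.

9694845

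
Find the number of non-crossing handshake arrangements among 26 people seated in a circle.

742900

Non-crossing handshake pairings of 2n people are counted by C_n; 26 people gives n = 13.
C_13 = C_12 · 2(2·12+1)/(12+2) = 208012 · 50/14 = 742900.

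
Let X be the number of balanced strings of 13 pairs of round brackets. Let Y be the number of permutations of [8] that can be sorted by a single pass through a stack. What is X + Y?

744330

Balanced strings of n pairs of brackets are counted by C_n; here n = 13. So X = C_13 = 742900.
Stack-sortable permutations are exactly the 231-avoiding ones, counted by C_n; here n = 8. So Y = C_8 = 1430.
X + Y = 742900 + 1430 = 744330.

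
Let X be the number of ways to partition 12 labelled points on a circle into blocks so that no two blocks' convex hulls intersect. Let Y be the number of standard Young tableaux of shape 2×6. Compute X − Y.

207880

The non-crossing partitions of [12] form a lattice of size C_12. So X = C_12 = 208012.
By the hook-length formula (or a Dyck-path bijection), SYT of shape 2×6 number C_6. So Y = C_6 = 132.
X − Y = 208012 − 132 = 207880.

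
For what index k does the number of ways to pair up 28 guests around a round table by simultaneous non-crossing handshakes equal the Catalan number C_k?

14

Non-crossing handshake pairings of 2n people are counted by C_n; 28 people gives n = 14.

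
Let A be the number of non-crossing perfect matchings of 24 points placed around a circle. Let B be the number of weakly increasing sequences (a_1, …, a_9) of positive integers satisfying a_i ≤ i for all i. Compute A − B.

203150

Non-crossing perfect matchings of 2n points on a circle are counted by C_n; with 24 points, n = 12. So A = C_12 = 208012.
Such sub-staircase sequences of length n are counted by C_n; here n = 9. So B = C_9 = 4862.
A − B = 208012 − 4862 = 203150.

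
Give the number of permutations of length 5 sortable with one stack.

42

Stack-sortable permutations are exactly the 231-avoiding ones, counted by C_n; here n = 5.
C_5 = C(10,5)/6 = 252/6 = 42.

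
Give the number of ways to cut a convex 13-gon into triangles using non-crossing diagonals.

58786

A convex 13-gon is triangulated into 11 triangles, and the number of such triangulations is the Catalan number C_{13−2} = C_11.
C_11 = C(22,11)/12 = 705432/12 = 58786.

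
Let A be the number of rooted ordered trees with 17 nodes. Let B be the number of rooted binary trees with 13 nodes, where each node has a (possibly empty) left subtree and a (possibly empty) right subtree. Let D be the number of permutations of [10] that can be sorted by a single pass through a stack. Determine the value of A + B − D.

A rooted plane tree on 17 nodes has 16 edges, and such trees are counted by C_16. So A = C_16 = 35357670.
There are C_n binary search tree shapes on n keys; with n = 13 that is C_13. So B = C_13 = 742900.
By Knuth's characterisation, the stack-sortable permutations of length 10 are the 231-avoiders, numbering C_10. So D = C_10 = 16796.
A + B − D = 35357670 + 742900 − 16796 = 36083774.

36083774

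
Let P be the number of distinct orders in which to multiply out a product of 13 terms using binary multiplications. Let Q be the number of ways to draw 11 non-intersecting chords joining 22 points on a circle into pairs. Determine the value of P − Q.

Parenthesizations of m factors correspond to full binary trees with m leaves, counted by C_{m−1}; m = 13 gives C_12. So P = C_12 = 208012.
Pairing 22 circle points by 11 non-crossing chords gives C_11 matchings. So Q = C_11 = 58786.
P − Q = 208012 − 58786 = 149226.

149226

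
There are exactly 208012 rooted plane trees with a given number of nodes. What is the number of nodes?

Rooted ordered trees on m nodes are counted by C_{m−1}. Since C_12 = 208012, the index is 12.
So the index is 12, and the number of nodes is 12 + 1 = 13.

13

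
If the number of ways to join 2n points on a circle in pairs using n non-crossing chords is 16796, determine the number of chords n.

10

Non-crossing pairings of 2n points on a circle are counted by C_n. The Catalan number equal to 16796 is C_10.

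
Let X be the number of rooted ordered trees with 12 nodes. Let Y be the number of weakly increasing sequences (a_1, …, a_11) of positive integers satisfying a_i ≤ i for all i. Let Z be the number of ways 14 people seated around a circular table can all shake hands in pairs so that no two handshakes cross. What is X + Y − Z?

117143

Rooted ordered (plane) trees on m nodes have m−1 edges and are counted by C_{m−1}; m = 12 gives C_11. So X = C_11 = 58786.
Weakly increasing sequences with a_i ≤ i biject with Dyck paths of semilength 11, so there are C_11. So Y = C_11 = 58786.
With 14 = 2·7 people, non-crossing handshake pairings are non-crossing perfect matchings on a circle, counted by C_7. So Z = C_7 = 429.
X + Y − Z = 58786 + 58786 − 429 = 117143.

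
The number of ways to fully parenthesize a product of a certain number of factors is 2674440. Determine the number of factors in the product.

15

Parenthesizations of m factors are counted by C_{m−1}; 2674440 = C_14.
So the index is 14, and the number of factors is 14 + 1 = 15.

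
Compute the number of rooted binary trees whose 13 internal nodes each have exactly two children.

Full binary trees with n internal nodes are counted by C_n; here n = 13.
C_13 = C(26,13)/14 = 10400600/14 = 742900.

742900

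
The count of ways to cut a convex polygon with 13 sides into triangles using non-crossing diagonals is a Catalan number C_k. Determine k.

A convex 13-gon is triangulated into 11 triangles, and the number of such triangulations is the Catalan number C_{13−2} = C_11.

11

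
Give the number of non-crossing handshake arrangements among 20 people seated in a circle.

Non-crossing handshake pairings of 2n people are counted by C_n; 20 people gives n = 10.
C_10 = C(20,10)/11 = 184756/11 = 16796.

16796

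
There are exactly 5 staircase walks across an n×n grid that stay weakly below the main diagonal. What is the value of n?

3

Such diagonal-avoiding paths in an n×n grid are counted by C_n. The Catalan number equal to 5 is C_3.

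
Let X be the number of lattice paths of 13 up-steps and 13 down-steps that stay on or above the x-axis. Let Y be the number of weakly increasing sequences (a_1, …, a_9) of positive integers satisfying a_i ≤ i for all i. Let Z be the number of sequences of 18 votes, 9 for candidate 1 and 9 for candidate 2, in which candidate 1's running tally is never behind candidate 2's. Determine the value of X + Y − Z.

Paths of 13 up- and 13 down-steps that never dip below the axis are Dyck paths; their count is C_13. So X = C_13 = 742900.
Such sub-staircase sequences of length n are counted by C_n; here n = 9. So Y = C_9 = 4862.
Ballot sequences with n votes each where one side never trails are Dyck words, counted by C_n; here n = 9. So Z = C_9 = 4862.
X + Y − Z = 742900 + 4862 − 4862 = 742900.

742900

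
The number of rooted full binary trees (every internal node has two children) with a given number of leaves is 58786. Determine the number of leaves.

Full binary trees with L leaves are counted by C_{L−1}; 58786 = C_11.
So the index is 11, and the number of leaves is 11 + 1 = 12.

12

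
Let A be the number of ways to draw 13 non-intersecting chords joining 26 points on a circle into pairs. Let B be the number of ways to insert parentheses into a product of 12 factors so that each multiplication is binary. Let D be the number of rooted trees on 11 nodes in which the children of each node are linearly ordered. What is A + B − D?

784890

Pairing 26 circle points by 13 non-crossing chords gives C_13 matchings. So A = C_13 = 742900.
Parenthesizations of m factors correspond to full binary trees with m leaves, counted by C_{m−1}; m = 12 gives C_11. So B = C_11 = 58786.
Rooted ordered (plane) trees on m nodes have m−1 edges and are counted by C_{m−1}; m = 11 gives C_10. So D = C_10 = 16796.
A + B − D = 742900 + 58786 − 16796 = 784890.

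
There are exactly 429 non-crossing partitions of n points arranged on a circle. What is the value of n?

Non-crossing partitions of [n] are counted by C_n. The Catalan number equal to 429 is C_7.

7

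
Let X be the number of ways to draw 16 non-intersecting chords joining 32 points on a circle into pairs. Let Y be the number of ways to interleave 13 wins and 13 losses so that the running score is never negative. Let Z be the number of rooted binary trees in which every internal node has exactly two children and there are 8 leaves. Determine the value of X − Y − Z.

34614341

Pairing 32 circle points by 16 non-crossing chords gives C_16 matchings. So X = C_16 = 35357670.
Reading a vote for the leader as '(' and for the other as ')' turns such a sequence into a balanced string of 13 pairs, so the count is C_13. So Y = C_13 = 742900.
A full binary tree with L leaves has L−1 internal nodes and is counted by C_{L−1}; L = 8 gives C_7. So Z = C_7 = 429.
X − Y − Z = 35357670 − 742900 − 429 = 34614341.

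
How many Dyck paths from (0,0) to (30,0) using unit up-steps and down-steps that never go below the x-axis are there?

Dyck paths of semilength n (length 2n) are counted by C_n; here n = 15.
C_15 = C(30,15)/16 = 155117520/16 = 9694845.

9694845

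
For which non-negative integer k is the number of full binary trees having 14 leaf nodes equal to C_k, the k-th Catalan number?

A full binary tree with L leaves has L−1 internal nodes and is counted by C_{L−1}; L = 14 gives C_13.

13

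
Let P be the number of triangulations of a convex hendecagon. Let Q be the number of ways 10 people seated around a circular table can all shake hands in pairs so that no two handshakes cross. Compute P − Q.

Triangulations of a convex m-gon are counted by C_{m−2}; with m = 11 this is C_9. So P = C_9 = 4862.
With 10 = 2·5 people, non-crossing handshake pairings are non-crossing perfect matchings on a circle, counted by C_5. So Q = C_5 = 42.
P − Q = 4862 − 42 = 4820.

4820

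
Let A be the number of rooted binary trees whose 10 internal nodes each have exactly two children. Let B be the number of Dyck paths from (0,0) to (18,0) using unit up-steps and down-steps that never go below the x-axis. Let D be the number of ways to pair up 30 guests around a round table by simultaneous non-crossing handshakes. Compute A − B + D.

The number of full binary trees on 10 internal nodes is the Catalan number C_10. So A = C_10 = 16796.
Dyck paths of semilength n (length 2n) are counted by C_n; here n = 9. So B = C_9 = 4862.
Non-crossing handshake pairings of 2n people are counted by C_n; 30 people gives n = 15. So D = C_15 = 9694845.
A − B + D = 16796 − 4862 + 9694845 = 9706779.

9706779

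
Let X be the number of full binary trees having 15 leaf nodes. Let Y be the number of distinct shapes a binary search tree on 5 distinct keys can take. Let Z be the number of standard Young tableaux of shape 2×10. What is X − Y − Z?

A full binary tree with L leaves has L−1 internal nodes and is counted by C_{L−1}; L = 15 gives C_14. So X = C_14 = 2674440.
There are C_n binary search tree shapes on n keys; with n = 5 that is C_5. So Y = C_5 = 42.
Standard Young tableaux of shape 2×n are counted by C_n; here n = 10. So Z = C_10 = 16796.
X − Y − Z = 2674440 − 42 − 16796 = 2657602.

2657602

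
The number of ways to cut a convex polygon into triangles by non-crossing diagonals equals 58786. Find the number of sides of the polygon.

Triangulations of a convex m-gon are counted by C_{m−2}. The Catalan number equal to 58786 is C_11.
So m − 2 = 11, giving m = 13 sides.

13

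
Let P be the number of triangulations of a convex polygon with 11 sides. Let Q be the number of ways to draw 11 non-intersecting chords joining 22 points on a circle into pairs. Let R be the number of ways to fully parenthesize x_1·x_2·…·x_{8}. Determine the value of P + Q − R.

A convex 11-gon is triangulated into 9 triangles, and the number of such triangulations is the Catalan number C_{11−2} = C_9. So P = C_9 = 4862.
Non-crossing perfect matchings of 2n points on a circle are counted by C_n; with 22 points, n = 11. So Q = C_11 = 58786.
Bracketing 8 factors into binary products is counted by C_{8−1} = C_7. So R = C_7 = 429.
P + Q − R = 4862 + 58786 − 429 = 63219.

63219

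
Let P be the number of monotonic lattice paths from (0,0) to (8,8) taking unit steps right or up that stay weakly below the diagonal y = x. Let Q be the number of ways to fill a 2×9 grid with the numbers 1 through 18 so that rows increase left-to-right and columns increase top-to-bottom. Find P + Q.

6292

Monotone paths in an n×n grid that stay weakly below the diagonal are counted by C_n; here n = 8. So P = C_8 = 1430.
Standard Young tableaux of shape 2×n are counted by C_n; here n = 9. So Q = C_9 = 4862.
P + Q = 1430 + 4862 = 6292.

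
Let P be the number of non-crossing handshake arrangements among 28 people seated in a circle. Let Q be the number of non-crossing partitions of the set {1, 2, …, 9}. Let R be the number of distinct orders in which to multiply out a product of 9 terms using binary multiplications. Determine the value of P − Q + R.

With 28 = 2·14 people, non-crossing handshake pairings are non-crossing perfect matchings on a circle, counted by C_14. So P = C_14 = 2674440.
Non-crossing partitions of an n-element set are counted by C_n; here n = 9. So Q = C_9 = 4862.
Ways to associate a product of 9 factors correspond to binary trees on 9 leaves, so the count is C_8. So R = C_8 = 1430.
P − Q + R = 2674440 − 4862 + 1430 = 2671008.

2671008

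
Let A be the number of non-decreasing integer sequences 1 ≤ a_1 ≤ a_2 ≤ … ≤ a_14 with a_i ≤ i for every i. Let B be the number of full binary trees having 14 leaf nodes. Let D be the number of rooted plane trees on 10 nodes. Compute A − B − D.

Such sub-staircase sequences of length n are counted by C_n; here n = 14. So A = C_14 = 2674440.
A full binary tree with L leaves has L−1 internal nodes and is counted by C_{L−1}; L = 14 gives C_13. So B = C_13 = 742900.
A rooted plane tree on 10 nodes has 9 edges, and such trees are counted by C_9. So D = C_9 = 4862.
A − B − D = 2674440 − 742900 − 4862 = 1926678.

1926678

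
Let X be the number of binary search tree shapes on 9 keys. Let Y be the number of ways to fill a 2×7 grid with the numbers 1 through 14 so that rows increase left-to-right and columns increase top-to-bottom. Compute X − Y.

There are C_n binary search tree shapes on n keys; with n = 9 that is C_9. So X = C_9 = 4862.
Standard Young tableaux of shape 2×n are counted by C_n; here n = 7. So Y = C_7 = 429.
X − Y = 4862 − 429 = 4433.

4433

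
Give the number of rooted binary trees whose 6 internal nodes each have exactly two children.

132

The number of full binary trees on 6 internal nodes is the Catalan number C_6.
C_6 = C(12,6)/7 = 924/7 = 132.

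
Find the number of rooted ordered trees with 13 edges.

742900

A rooted plane tree with 13 edges has 14 nodes, and the count is C_13.
C_13 = 742900.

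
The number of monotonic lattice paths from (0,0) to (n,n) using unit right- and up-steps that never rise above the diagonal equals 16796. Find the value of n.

Such diagonal-avoiding paths in an n×n grid are counted by C_n; 16796 = C_10.

10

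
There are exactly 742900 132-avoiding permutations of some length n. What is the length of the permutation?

Permutations of [n] avoiding a fixed length-3 pattern are counted by C_n; 742900 = C_13.

13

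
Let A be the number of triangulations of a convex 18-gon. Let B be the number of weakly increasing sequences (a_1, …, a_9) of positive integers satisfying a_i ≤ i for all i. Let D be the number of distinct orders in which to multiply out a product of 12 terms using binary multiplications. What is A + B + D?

35421318

A convex 18-gon is triangulated into 16 triangles, and the number of such triangulations is the Catalan number C_{18−2} = C_16. So A = C_16 = 35357670.
Weakly increasing sequences with a_i ≤ i biject with Dyck paths of semilength 9, so there are C_9. So B = C_9 = 4862.
Bracketing 12 factors into binary products is counted by C_{12−1} = C_11. So D = C_11 = 58786.
A + B + D = 35357670 + 4862 + 58786 = 35421318.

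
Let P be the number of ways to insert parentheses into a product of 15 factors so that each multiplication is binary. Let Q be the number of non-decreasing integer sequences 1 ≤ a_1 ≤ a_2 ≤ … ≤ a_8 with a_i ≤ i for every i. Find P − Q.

2673010

Bracketing 15 factors into binary products is counted by C_{15−1} = C_14. So P = C_14 = 2674440.
Such sub-staircase sequences of length n are counted by C_n; here n = 8. So Q = C_8 = 1430.
P − Q = 2674440 − 1430 = 2673010.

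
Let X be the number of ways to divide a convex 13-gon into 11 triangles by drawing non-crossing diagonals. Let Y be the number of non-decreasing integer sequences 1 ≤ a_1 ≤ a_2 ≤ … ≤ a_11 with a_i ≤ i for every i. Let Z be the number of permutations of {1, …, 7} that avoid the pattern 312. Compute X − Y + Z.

Triangulations of a convex m-gon are counted by C_{m−2}; with m = 13 this is C_11. So X = C_11 = 58786.
Such sub-staircase sequences of length n are counted by C_n; here n = 11. So Y = C_11 = 58786.
Permutations of [n] avoiding any single length-3 pattern are counted by C_n; here n = 7. So Z = C_7 = 429.
X − Y + Z = 58786 − 58786 + 429 = 429.

429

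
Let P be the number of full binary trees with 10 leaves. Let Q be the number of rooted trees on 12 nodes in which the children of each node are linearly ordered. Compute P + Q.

63648

Full binary trees with 10 leaves have 10−1 = 9 internal nodes, so there are C_9 of them. So P = C_9 = 4862.
Rooted ordered (plane) trees on m nodes have m−1 edges and are counted by C_{m−1}; m = 12 gives C_11. So Q = C_11 = 58786.
P + Q = 4862 + 58786 = 63648.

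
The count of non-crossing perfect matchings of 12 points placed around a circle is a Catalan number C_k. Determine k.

6

Non-crossing perfect matchings of 2n points on a circle are counted by C_n; with 12 points, n = 6.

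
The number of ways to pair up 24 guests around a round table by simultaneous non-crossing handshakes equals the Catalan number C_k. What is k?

Non-crossing handshake pairings of 2n people are counted by C_n; 24 people gives n = 12.

12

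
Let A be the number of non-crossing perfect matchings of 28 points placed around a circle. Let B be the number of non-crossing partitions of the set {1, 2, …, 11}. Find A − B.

2615654

Non-crossing perfect matchings of 2n points on a circle are counted by C_n; with 28 points, n = 14. So A = C_14 = 2674440.
The non-crossing partitions of [11] form a lattice of size C_11. So B = C_11 = 58786.
A − B = 2674440 − 58786 = 2615654.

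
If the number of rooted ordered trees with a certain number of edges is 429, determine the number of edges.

Rooted ordered trees with n edges are counted by C_n, and C_7 = 429.

7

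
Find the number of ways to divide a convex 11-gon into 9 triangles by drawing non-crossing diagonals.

4862

The number of triangulations of an 11-gon is the Catalan number C_9 (index = sides − 2).
C_9 = C(18,9)/10 = 48620/10 = 4862.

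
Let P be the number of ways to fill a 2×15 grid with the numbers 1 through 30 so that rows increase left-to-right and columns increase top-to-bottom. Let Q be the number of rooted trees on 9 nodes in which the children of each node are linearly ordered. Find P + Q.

9696275

By the hook-length formula (or a Dyck-path bijection), SYT of shape 2×15 number C_15. So P = C_15 = 9694845.
Rooted ordered (plane) trees on m nodes have m−1 edges and are counted by C_{m−1}; m = 9 gives C_8. So Q = C_8 = 1430.
P + Q = 9694845 + 1430 = 9696275.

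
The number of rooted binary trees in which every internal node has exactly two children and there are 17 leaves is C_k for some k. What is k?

Full binary trees with 17 leaves have 17−1 = 16 internal nodes, so there are C_16 of them.

16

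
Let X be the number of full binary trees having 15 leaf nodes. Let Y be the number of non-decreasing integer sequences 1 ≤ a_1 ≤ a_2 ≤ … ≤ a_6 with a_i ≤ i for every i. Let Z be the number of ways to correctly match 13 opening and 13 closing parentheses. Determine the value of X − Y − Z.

1931408

Full binary trees with 15 leaves have 15−1 = 14 internal nodes, so there are C_14 of them. So X = C_14 = 2674440.
Weakly increasing sequences with a_i ≤ i biject with Dyck paths of semilength 6, so there are C_6. So Y = C_6 = 132.
Balanced strings of n pairs of brackets are counted by C_n; here n = 13. So Z = C_13 = 742900.
X − Y − Z = 2674440 − 132 − 742900 = 1931408.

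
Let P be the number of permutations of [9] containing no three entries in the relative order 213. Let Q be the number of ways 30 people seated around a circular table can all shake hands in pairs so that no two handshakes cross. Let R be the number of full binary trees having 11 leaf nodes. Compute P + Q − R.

9682911

For any fixed pattern of length 3, the pattern-avoiding permutations of [9] number C_9. So P = C_9 = 4862.
Non-crossing handshake pairings of 2n people are counted by C_n; 30 people gives n = 15. So Q = C_15 = 9694845.
Full binary trees with 11 leaves have 11−1 = 10 internal nodes, so there are C_10 of them. So R = C_10 = 16796.
P + Q − R = 4862 + 9694845 − 16796 = 9682911.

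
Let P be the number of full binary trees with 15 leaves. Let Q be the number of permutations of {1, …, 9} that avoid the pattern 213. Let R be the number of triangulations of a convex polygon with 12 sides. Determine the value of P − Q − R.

Full binary trees with 15 leaves have 15−1 = 14 internal nodes, so there are C_14 of them. So P = C_14 = 2674440.
Permutations of [n] avoiding any single length-3 pattern are counted by C_n; here n = 9. So Q = C_9 = 4862.
Triangulations of a convex m-gon are counted by C_{m−2}; with m = 12 this is C_10. So R = C_10 = 16796.
P − Q − R = 2674440 − 4862 − 16796 = 2652782.

2652782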